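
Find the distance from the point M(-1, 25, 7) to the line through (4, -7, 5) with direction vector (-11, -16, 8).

6√17

Direction vector d = (-11, -16, 8).
AP = (-5, 32, 2), and AP × d = (288, 18, 432).
|AP × d|² = 269892 and |d|² = 441, so the distance is √(269892/441) = √612 = 6√17.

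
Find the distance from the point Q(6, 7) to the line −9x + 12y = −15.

d = |(-9)·6 + 12·7 − (-15)| / √(81 + 144) = |45|/15 = 3.

3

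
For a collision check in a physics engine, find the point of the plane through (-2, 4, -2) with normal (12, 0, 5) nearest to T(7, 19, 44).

n = (12, 0, 5), |n|² = 169, and n·T − (-34) = 338.
t = 338/169 = 2, so the foot is T − t·n = (7, 19, 44) − 2·(12, 0, 5) = (-17, 19, 34).

(-17, 19, 34)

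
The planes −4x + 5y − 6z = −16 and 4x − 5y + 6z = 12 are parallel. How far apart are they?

Divide the second equation by -1 to match normals: −4x + 5y − 6z = -12.
Both planes have normal n = (−4, 5, −6), |n| = √77. Any point on the first plane is at distance |(-12) − (-16)|/|n| = 4/√77 = 4√77/77 from the second.

4√77/77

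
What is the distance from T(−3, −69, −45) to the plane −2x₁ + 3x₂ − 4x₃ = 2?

Normal vector n = (−2, 3, −4), and n·(−3, −69, −45) − 2 = −23.
|n| = √(4 + 9 + 16) = √29, so the distance is |-23|/√29 = 23/√29.

23/√29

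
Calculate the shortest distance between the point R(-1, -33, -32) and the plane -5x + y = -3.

25/√26

d = |(-5)·(-1) + 1·(-33) − (-3)| / √(25 + 1 + 0) = |-25| / √26 = 25√26/26.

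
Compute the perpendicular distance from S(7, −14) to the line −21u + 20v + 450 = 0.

23/29

The normal to the line is n = (−21, 20) with |n| = 29.
|n·S − (-450)| = |-427 − (-450)| = 23, so the distance is 23/29.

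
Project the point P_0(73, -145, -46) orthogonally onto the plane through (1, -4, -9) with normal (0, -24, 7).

n = (0, -24, 7), |n|² = 625, and n·P_0 − 33 = 3125.
t = 3125/625 = 5, so the foot is P_0 − t·n = (73, -145, -46) − 5·(0, -24, 7) = (73, -25, -81).

(73, -25, -81)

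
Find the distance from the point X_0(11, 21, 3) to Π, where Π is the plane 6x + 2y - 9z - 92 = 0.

1

Normal vector n = (6, 2, -9), and n·(11, 21, 3) - 92 = -11.
|n| = √(36 + 4 + 81) = 11, so the distance is |-11|/11 = 1.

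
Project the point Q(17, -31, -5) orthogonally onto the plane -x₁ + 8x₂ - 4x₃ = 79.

The perpendicular from Q has direction n = (-1, 8, -4): r = (17, -31, -5) + t(-1, 8, -4).
Substitute into the plane: n·(Q + tn) = 79 gives -245 + 81t = 79, so t = 4.
Foot = (17, -31, -5) + 4·(-1, 8, -4) = (13, 1, -21).

(13, 1, -21)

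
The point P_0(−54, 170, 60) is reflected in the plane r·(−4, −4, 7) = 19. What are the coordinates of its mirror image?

With n = (−4, −4, 7), the signed offset is (n·P_0 − 19)/|n|² = -63/81 = -7/9.
P_0' = P_0 − 2t·n = (−54, 170, 60) − (-14/9)·(−4, −4, 7) = (−542/9, 1474/9, 638/9).

(-542/9, 1474/9, 638/9)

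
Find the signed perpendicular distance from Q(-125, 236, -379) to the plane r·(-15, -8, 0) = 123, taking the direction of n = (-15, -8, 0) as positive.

n·Q − 123 = -136.
|n| = 17, so the signed distance is -136/17 = -8.

-8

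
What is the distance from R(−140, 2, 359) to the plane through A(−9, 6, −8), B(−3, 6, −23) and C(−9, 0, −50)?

9

AB = (6, 0, −15) and AC = (0, −6, −42), so a normal is n = AB × AC = (−90, 252, −36).
Then n·(−140, 2, 359) − 2610 = −2430.
|n| = √(8100 + 63504 + 1296) = 270, so the distance is |-2430|/270 = 9.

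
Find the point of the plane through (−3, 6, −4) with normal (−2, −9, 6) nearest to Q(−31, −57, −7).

(-21, -12, -37)

The perpendicular from Q has direction n = (−2, −9, 6): r = (−31, −57, −7) + λ(−2, −9, 6).
Substitute into the plane: n·(Q + λn) = -72 gives 533 + 121λ = -72, so λ = -5.
Foot = (−31, −57, −7) + (-5)·(−2, −9, 6) = (−21, −12, −37).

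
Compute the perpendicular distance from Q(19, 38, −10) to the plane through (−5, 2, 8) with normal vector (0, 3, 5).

The plane has equation n·(r − (−5, 2, 8)) = 0, i.e. n·r = 46.
n = (0, 3, 5); n·P − 46 = 18; |n| = √34; distance = 18/√34 = 9√34/17.

18/√34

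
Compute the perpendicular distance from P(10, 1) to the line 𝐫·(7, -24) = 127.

The normal to the line is n = (7, -24) with |n| = 25.
|n·P − 127| = |46 − 127| = 81, so the distance is 81/25.

81/25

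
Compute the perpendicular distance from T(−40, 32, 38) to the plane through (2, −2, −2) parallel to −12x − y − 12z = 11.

10/17

Parallel planes share the normal n = (−12, −1, −12); since (2, −2, −2) lies on the plane, its equation is −12x − y − 12z = 2.
Then n·(−40, 32, 38) − 2 = −10.
|n| = √(144 + 1 + 144) = 17, so the distance is |-10|/17 = 10/17.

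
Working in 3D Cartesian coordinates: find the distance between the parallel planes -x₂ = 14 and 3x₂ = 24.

22

Divide the second equation by -3 to match normals: -x₂ = -8.
With common normal n = (0, -1, 0) (|n| = 1), the distance is |14 − (-8)|/|n| = 22/1 = 22.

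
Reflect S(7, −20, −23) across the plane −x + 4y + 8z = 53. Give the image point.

n = (−1, 4, 8), |n|² = 81, n·S − 53 = -324, so t = -324/81 = -4.
Foot F = S − (-4)·n = (3, −4, 9); the reflection is 2F − S = (−1, 12, 41).

(-1, 12, 41)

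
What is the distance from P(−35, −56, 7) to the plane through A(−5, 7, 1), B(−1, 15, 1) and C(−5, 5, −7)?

AB = (4, 8, 0) and AC = (0, −2, −8), so a normal is n = AB × AC = (−64, 32, −8).
Then n·(−35, −56, 7) − 536 = −144.
|n| = √(4096 + 1024 + 64) = 72, so the distance is |-144|/72 = 2.

2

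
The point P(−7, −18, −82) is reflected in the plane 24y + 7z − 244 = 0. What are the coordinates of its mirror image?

With n = (0, 24, 7), the signed offset is (n·P − 244)/|n|² = -1250/625 = -2.
P' = P − 2t·n = (−7, −18, −82) − (-4)·(0, 24, 7) = (−7, 78, −54).

(-7, 78, -54)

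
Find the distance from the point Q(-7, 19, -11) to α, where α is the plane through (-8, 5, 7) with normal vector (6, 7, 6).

The plane has equation n·(r − (-8, 5, 7)) = 0, i.e. n·r = 29.
Then n·(-7, 19, -11) - 29 = -4.
|n| = √(36 + 49 + 36) = 11, so the distance is |-4|/11 = 4/11.

4/11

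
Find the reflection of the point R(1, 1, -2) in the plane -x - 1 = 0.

(-3, 1, -2)

With n = (-1, 0, 0), the signed offset is (n·R − 1)/|n|² = -2/1 = -2.
R' = R − 2t·n = (1, 1, -2) − (-4)·(-1, 0, 0) = (-3, 1, -2).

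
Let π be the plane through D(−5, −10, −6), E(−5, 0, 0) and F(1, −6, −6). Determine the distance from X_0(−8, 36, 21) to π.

9/√38

DE = (0, 10, 6) and DF = (6, 4, 0), so a normal is n = DE × DF = (−24, 36, −60).
n = (−24, 36, −60); n·P − 120 = 108; |n| = 12√38; distance = 108/(12√38) = 9/√38.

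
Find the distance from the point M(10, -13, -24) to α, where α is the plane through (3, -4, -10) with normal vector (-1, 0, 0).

7

The plane has equation n·(r − (3, -4, -10)) = 0, i.e. n·r = -3.
n = (-1, 0, 0); n·P − (-3) = -7; |n| = 1; distance = 7/1 = 7.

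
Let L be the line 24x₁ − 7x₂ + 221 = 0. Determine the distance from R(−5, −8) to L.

d = |24·(-5) + (-7)·(-8) − (-221)| / √(576 + 49) = |157|/25 = 157/25.

157/25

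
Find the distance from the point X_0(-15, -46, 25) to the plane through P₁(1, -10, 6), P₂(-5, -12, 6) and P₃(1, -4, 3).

11√46/23

P₁P₂ = (-6, -2, 0) and P₁P₃ = (0, 6, -3), so a normal is n = P₁P₂ × P₁P₃ = (6, -18, -36).
Then n·(-15, -46, 25) - (-30) = -132.
|n| = √(36 + 324 + 1296) = 6√46, so the distance is |-132|/(6√46) = 11√46/23.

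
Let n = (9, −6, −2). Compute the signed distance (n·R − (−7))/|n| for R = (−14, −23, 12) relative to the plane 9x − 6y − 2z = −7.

n·R − (-7) = -5.
|n| = 11, so the signed distance is -5/11.

-5/11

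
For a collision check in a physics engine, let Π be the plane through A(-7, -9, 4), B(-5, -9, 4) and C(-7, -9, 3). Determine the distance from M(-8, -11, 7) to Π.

AB = (2, 0, 0) and AC = (0, 0, -1), so a normal is n = AB × AC = (0, 2, 0).
Then n·(-8, -11, 7) - (-18) = -4.
|n| = √(0 + 4 + 0) = 2, so the distance is |-4|/2 = 2.

2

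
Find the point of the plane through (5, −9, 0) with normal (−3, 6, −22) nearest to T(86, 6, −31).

(89, 0, -9)

The perpendicular from T has direction n = (−3, 6, −22): r = (86, 6, −31) + λ(−3, 6, −22).
Substitute into the plane: n·(T + λn) = -69 gives 460 + 529λ = -69, so λ = -1.
Foot = (86, 6, −31) + (-1)·(−3, 6, −22) = (89, 0, −9).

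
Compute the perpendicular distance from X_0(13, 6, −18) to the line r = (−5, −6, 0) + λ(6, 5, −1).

3√26

Direction vector d = (6, 5, −1).
AP = (18, 12, −18); AP·d = 186, |AP|² = 792, |d|² = 62.
distance² = |AP|² − (AP·d)²/|d|² = 792 − 34596/62 = 234, so the distance is 3√26.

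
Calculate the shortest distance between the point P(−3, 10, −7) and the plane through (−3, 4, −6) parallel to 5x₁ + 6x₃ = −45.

6√61/61

Parallel planes share the normal n = (5, 0, 6); since (−3, 4, −6) lies on the plane, its equation is 5x₁ + 6x₃ = -51.
d = |5·(-3) + 6·(-7) − (-51)| / √(25 + 0 + 36) = |-6| / √61 = 6/√61.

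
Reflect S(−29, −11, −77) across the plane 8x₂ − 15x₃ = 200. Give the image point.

(-29, -59, 13)

With n = (0, 8, −15), the signed offset is (n·S − 200)/|n|² = 867/289 = 3.
S' = S − 2t·n = (−29, −11, −77) − 6·(0, 8, −15) = (−29, −59, 13).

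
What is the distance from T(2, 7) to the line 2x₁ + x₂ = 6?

d = |2·2 + 1·7 − 6| / √(4 + 1) = |5|/√5 = √5.

√5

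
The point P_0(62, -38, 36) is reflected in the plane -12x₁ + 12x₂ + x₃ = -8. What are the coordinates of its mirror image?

n = (-12, 12, 1), |n|² = 289, n·P_0 − (-8) = -1156, so t = -1156/289 = -4.
Foot F = P_0 − (-4)·n = (14, 10, 40); the reflection is 2F − P_0 = (-34, 58, 44).

(-34, 58, 44)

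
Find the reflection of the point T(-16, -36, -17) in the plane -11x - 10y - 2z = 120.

n = (-11, -10, -2), |n|² = 225, n·T − 120 = 450, so t = 450/225 = 2.
Foot F = T − 2·n = (6, -16, -13); the reflection is 2F − T = (28, 4, -9).

(28, 4, -9)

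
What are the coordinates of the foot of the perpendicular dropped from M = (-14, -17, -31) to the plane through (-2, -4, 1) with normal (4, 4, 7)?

n = (4, 4, 7), |n|² = 81, and n·M − (-17) = -324.
t = -324/81 = -4, so the foot is M − t·n = (-14, -17, -31) − (-4)·(4, 4, 7) = (2, -1, -3).

(2, -1, -3)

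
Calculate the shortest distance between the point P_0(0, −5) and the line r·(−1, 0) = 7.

7

d = |(-1)·0 + 0·(-5) − 7| / √(1 + 0) = |-7|/1 = 7.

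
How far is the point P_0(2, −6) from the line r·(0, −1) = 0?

The normal to the line is n = (0, −1) with |n| = 1.
|n·P_0 − 0| = |6 − 0| = 6, so the distance is 6/1 = 6.

6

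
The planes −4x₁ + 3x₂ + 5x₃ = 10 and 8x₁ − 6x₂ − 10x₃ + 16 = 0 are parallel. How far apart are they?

Divide the second equation by -2 to match normals: −4x₁ + 3x₂ + 5x₃ = 8.
Both planes have normal n = (−4, 3, 5), |n| = 5√2. Any point on the first plane is at distance |8 − 10|/|n| = 2/(5√2) = √2/5 from the second.

√2/5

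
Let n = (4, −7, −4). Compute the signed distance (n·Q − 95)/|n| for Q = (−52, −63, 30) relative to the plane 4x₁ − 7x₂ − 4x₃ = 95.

2

n·Q − 95 = 18.
|n| = 9, so the signed distance is 18/9 = 2.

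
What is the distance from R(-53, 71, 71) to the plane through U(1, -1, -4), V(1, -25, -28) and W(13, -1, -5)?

18/17

UV = (0, -24, -24) and UW = (12, 0, -1), so a normal is n = UV × UW = (24, -288, 288).
Then n·(-53, 71, 71) - (-840) = -432.
|n| = √(576 + 82944 + 82944) = 408, so the distance is |-432|/408 = 18/17.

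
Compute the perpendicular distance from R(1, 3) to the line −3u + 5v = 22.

5√34/17

d = |(-3)·1 + 5·3 − 22| / √(9 + 25) = |-10|/√34 = 10/√34.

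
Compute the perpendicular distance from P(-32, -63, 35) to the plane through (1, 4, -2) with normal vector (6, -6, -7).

The plane has equation n·(r − (1, 4, -2)) = 0, i.e. n·r = -4.
Then n·(-32, -63, 35) - (-4) = -55.
|n| = √(36 + 36 + 49) = 11, so the distance is |-55|/11 = 5.

5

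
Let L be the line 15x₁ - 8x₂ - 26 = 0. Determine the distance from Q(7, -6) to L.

127/17

d = |15·7 + (-8)·(-6) − 26| / √(225 + 64) = |127|/17 = 127/17.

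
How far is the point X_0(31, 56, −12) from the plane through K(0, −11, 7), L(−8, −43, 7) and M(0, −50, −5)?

19/21

KL = (−8, −32, 0) and KM = (0, −39, −12), so a normal is n = KL × KM = (384, −96, 312).
Then n·(31, 56, −12) − 3240 = −456.
|n| = √(147456 + 9216 + 97344) = 504, so the distance is |-456|/504 = 19/21.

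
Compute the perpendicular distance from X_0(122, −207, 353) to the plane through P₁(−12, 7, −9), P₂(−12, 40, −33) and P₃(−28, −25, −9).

6

P₁P₂ = (0, 33, −24) and P₁P₃ = (−16, −32, 0), so a normal is n = P₁P₂ × P₁P₃ = (−768, 384, 528).
Then n·(122, −207, 353) − 7152 = 6048.
|n| = √(589824 + 147456 + 278784) = 1008, so the distance is |6048|/1008 = 6.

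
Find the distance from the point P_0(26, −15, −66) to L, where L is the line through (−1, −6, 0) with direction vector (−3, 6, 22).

Direction vector d = (−3, 6, 22).
AP = (27, −9, −66), and AP × d = (198, −396, 135).
|AP × d|² = 214245 and |d|² = 529, so the distance is √(214245/529) = √405 = 9√5.

9√5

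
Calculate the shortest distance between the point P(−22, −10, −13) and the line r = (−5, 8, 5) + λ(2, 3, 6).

3√17

Direction vector d = (2, 3, 6).
AP = (−17, −18, −18), and AP × d = (−54, 66, −15).
|AP × d|² = 7497 and |d|² = 49, so the distance is √(7497/49) = √153 = 3√17.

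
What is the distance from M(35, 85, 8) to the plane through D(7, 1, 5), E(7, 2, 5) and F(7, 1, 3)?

28

DE = (0, 1, 0) and DF = (0, 0, -2), so a normal is n = DE × DF = (-2, 0, 0).
Then n·(35, 85, 8) - (-14) = -56.
|n| = √(4 + 0 + 0) = 2, so the distance is |-56|/2 = 28.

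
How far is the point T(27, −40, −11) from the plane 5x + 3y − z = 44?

18/√35

Normal vector n = (5, 3, −1), and n·(27, −40, −11) − 44 = −18.
|n| = √(25 + 9 + 1) = √35, so the distance is |-18|/√35 = 18√35/35.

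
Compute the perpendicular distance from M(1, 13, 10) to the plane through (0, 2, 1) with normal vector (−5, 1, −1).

√3/3

The plane has equation n·(r − (0, 2, 1)) = 0, i.e. n·r = 1.
Then n·(1, 13, 10) − 1 = −3.
|n| = √(25 + 1 + 1) = 3√3, so the distance is |-3|/(3√3) = 1/√3.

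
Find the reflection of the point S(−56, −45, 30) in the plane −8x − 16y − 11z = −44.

With n = (−8, −16, −11), the signed offset is (n·S − (-44))/|n|² = 882/441 = 2.
S' = S − 2t·n = (−56, −45, 30) − 4·(−8, −16, −11) = (−24, 19, 74).

(-24, 19, 74)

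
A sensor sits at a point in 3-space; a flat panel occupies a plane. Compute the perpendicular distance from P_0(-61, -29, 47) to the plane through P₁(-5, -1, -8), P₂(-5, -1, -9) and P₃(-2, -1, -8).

28

P₁P₂ = (0, 0, -1) and P₁P₃ = (3, 0, 0), so a normal is n = P₁P₂ × P₁P₃ = (0, -3, 0).
Then n·(-61, -29, 47) - 3 = 84.
|n| = √(0 + 9 + 0) = 3, so the distance is |84|/3 = 28.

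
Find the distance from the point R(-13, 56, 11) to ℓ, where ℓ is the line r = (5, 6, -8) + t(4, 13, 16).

7√29

Direction vector d = (4, 13, 16).
AP = (-18, 50, 19); AP·d = 882, |AP|² = 3185, |d|² = 441.
distance² = |AP|² − (AP·d)²/|d|² = 3185 − 777924/441 = 1421, so the distance is 7√29.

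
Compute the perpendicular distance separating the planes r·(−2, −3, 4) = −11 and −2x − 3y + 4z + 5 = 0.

6/√29

With common normal n = (−2, −3, 4) (|n| = √29), the distance is |(-11) − (-5)|/|n| = 6/√29 = 6√29/29.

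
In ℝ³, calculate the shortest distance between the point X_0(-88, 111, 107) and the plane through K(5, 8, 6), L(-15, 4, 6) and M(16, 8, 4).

7

KL = (-20, -4, 0) and KM = (11, 0, -2), so a normal is n = KL × KM = (8, -40, 44).
n = (8, -40, 44); n·P − (-16) = -420; |n| = 60; distance = 420/60 = 7.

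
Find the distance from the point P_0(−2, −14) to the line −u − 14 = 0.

The normal to the line is n = (−1, 0) with |n| = 1.
|n·P_0 − 14| = |2 − 14| = 12, so the distance is 12/1 = 12.

12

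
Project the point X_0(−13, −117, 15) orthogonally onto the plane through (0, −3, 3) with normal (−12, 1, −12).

The perpendicular from X_0 has direction n = (−12, 1, −12): r = (−13, −117, 15) + t(−12, 1, −12).
Substitute into the plane: n·(X_0 + tn) = -39 gives -141 + 289t = -39, so t = 6/17.
Foot = (−13, −117, 15) + (6/17)·(−12, 1, −12) = (−293/17, −1983/17, 183/17).

(-293/17, -1983/17, 183/17)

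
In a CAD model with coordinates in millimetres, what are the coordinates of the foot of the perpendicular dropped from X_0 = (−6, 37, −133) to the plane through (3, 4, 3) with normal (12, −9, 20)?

(54, -8, -33)

The perpendicular from X_0 has direction n = (12, −9, 20): r = (−6, 37, −133) + t(12, −9, 20).
Substitute into the plane: n·(X_0 + tn) = 60 gives -3065 + 625t = 60, so t = 5.
Foot = (−6, 37, −133) + 5·(12, −9, 20) = (54, −8, −33).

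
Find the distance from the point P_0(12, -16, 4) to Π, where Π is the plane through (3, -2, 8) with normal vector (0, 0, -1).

4

The plane has equation n·(r − (3, -2, 8)) = 0, i.e. n·r = -8.
n = (0, 0, -1); n·P − (-8) = 4; |n| = 1; distance = 4/1 = 4.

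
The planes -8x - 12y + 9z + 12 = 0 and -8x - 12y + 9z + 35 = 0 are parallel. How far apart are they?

23/17

Both planes have normal n = (-8, -12, 9), |n| = 17. Any point on the first plane is at distance |(-35) − (-12)|/|n| = 23/17 from the second.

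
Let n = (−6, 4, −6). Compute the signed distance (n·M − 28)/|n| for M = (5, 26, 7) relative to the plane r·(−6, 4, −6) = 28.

n·M − 28 = 4.
|n| = 2√22, so the signed distance is √22/11.

√22/11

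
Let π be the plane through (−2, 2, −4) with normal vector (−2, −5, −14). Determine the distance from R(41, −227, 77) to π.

The plane has equation n·(r − (−2, 2, −4)) = 0, i.e. n·r = 50.
n = (−2, −5, −14); n·P − 50 = -75; |n| = 15; distance = 75/15 = 5.

5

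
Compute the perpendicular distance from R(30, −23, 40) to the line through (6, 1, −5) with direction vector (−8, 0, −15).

Direction vector d = (−8, 0, −15).
AP = (24, −24, 45); AP·d = -867, |AP|² = 3177, |d|² = 289.
distance² = |AP|² − (AP·d)²/|d|² = 3177 − 751689/289 = 576, so the distance is 24.

24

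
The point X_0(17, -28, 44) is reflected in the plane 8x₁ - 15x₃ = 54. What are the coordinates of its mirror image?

(49, -28, -16)

With n = (8, 0, -15), the signed offset is (n·X_0 − 54)/|n|² = -578/289 = -2.
X_0' = X_0 − 2t·n = (17, -28, 44) − (-4)·(8, 0, -15) = (49, -28, -16).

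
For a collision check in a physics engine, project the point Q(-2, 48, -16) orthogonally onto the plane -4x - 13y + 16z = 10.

n = (-4, -13, 16), |n|² = 441, and n·Q − 10 = -882.
t = -882/441 = -2, so the foot is Q − t·n = (-2, 48, -16) − (-2)·(-4, -13, 16) = (-10, 22, 16).

(-10, 22, 16)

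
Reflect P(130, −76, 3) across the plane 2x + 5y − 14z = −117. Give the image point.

n = (2, 5, −14), |n|² = 225, n·P − (-117) = -45, so t = -45/225 = -1/5.
Foot F = P − (-1/5)·n = (652/5, −75, 1/5); the reflection is 2F − P = (654/5, −74, −13/5).

(654/5, -74, -13/5)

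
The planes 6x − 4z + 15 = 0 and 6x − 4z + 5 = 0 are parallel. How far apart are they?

5√13/13

Both planes have normal n = (6, 0, −4), |n| = 2√13. Any point on the first plane is at distance |(-5) − (-15)|/|n| = 10/(2√13) = 5/√13 from the second.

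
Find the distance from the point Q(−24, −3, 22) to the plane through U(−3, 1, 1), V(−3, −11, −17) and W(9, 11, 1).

UV = (0, −12, −18) and UW = (12, 10, 0), so a normal is n = UV × UW = (180, −216, 144).
Then n·(−24, −3, 22) − (−612) = 108.
|n| = √(32400 + 46656 + 20736) = 36√77, so the distance is |108|/(36√77) = 3√77/77.

3√77/77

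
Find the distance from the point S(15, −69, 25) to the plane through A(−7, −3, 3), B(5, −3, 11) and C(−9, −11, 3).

AB = (12, 0, 8) and AC = (−2, −8, 0), so a normal is n = AB × AC = (64, −16, −96).
Then n·(15, −69, 25) − (−688) = 352.
|n| = √(4096 + 256 + 9216) = 16√53, so the distance is |352|/(16√53) = 22√53/53.

22/√53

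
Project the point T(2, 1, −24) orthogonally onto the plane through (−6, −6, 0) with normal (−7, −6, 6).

(-12, -11, -12)

n = (−7, −6, 6), |n|² = 121, and n·T − 78 = -242.
t = -242/121 = -2, so the foot is T − t·n = (2, 1, −24) − (-2)·(−7, −6, 6) = (−12, −11, −12).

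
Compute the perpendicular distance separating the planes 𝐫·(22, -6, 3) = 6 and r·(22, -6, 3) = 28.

With common normal n = (22, -6, 3) (|n| = 23), the distance is |6 − 28|/|n| = 22/23.

22/23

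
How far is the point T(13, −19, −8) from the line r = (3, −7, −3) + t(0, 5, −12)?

√269

Direction vector d = (0, 5, −12).
AP = (10, −12, −5); AP·d = 0, |AP|² = 269, |d|² = 169.
distance² = |AP|² − (AP·d)²/|d|² = 269 − 0/169 = 269, so the distance is √269.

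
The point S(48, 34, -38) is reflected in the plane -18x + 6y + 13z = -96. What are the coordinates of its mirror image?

With n = (-18, 6, 13), the signed offset is (n·S − (-96))/|n|² = -1058/529 = -2.
S' = S − 2t·n = (48, 34, -38) − (-4)·(-18, 6, 13) = (-24, 58, 14).

(-24, 58, 14)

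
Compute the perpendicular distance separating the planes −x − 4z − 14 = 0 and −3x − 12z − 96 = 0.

Divide the second equation by 3 to match normals: −x − 4z = 32.
Both planes have normal n = (−1, 0, −4), |n| = √17. Any point on the first plane is at distance |32 − 14|/|n| = 18/√17 = 18√17/17 from the second.

18√17/17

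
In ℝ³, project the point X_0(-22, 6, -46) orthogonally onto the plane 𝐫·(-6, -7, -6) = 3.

(-4, 27, -28)

The perpendicular from X_0 has direction n = (-6, -7, -6): r = (-22, 6, -46) + μ(-6, -7, -6).
Substitute into the plane: n·(X_0 + μn) = 3 gives 366 + 121μ = 3, so μ = -3.
Foot = (-22, 6, -46) + (-3)·(-6, -7, -6) = (-4, 27, -28).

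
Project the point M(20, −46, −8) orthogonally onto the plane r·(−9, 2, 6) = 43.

(-7, -40, 10)

The perpendicular from M has direction n = (−9, 2, 6): r = (20, −46, −8) + t(−9, 2, 6).
Substitute into the plane: n·(M + tn) = 43 gives -320 + 121t = 43, so t = 3.
Foot = (20, −46, −8) + 3·(−9, 2, 6) = (−7, −40, 10).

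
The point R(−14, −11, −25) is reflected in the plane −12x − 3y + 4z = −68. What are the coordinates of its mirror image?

(10, -5, -33)

With n = (−12, −3, 4), the signed offset is (n·R − (-68))/|n|² = 169/169 = 1.
R' = R − 2t·n = (−14, −11, −25) − 2·(−12, −3, 4) = (10, −5, −33).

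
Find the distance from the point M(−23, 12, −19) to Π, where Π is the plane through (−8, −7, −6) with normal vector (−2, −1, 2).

5

The plane has equation n·(r − (−8, −7, −6)) = 0, i.e. n·r = 11.
Then n·(−23, 12, −19) − 11 = −15.
|n| = √(4 + 1 + 4) = 3, so the distance is |-15|/3 = 5.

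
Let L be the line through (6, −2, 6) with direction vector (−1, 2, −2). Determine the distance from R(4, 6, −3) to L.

Direction vector d = (−1, 2, −2).
AP = (−2, 8, −9); AP·d = 36, |AP|² = 149, |d|² = 9.
distance² = |AP|² − (AP·d)²/|d|² = 149 − 1296/9 = 5, so the distance is √5.

√5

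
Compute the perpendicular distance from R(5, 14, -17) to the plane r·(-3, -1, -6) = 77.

d = |(-3)·5 + (-1)·14 + (-6)·(-17) − 77| / √(9 + 1 + 36) = |-4| / √46 = 2√46/23.

2√46/23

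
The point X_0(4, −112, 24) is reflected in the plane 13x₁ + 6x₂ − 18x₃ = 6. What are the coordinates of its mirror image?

n = (13, 6, −18), |n|² = 529, n·X_0 − 6 = -1058, so t = -1058/529 = -2.
Foot F = X_0 − (-2)·n = (30, −100, −12); the reflection is 2F − X_0 = (56, −88, −48).

(56, -88, -48)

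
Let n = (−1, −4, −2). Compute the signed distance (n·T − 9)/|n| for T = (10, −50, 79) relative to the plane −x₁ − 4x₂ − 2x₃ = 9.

n·T − 9 = 23.
|n| = √21, so the signed distance is 23√21/21.

23√21/21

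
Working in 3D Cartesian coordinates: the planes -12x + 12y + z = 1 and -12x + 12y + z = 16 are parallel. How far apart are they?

15/17

Both planes have normal n = (-12, 12, 1), |n| = 17. Any point on the first plane is at distance |16 − 1|/|n| = 15/17 from the second.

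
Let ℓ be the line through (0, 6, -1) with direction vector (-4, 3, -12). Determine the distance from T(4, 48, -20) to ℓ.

√1465

Direction vector d = (-4, 3, -12).
AP = (4, 42, -19); AP·d = 338, |AP|² = 2141, |d|² = 169.
distance² = |AP|² − (AP·d)²/|d|² = 2141 − 114244/169 = 1465, so the distance is √1465.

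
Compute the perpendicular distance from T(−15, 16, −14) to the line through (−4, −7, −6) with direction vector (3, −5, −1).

√154

Direction vector d = (3, −5, −1).
AP = (−11, 23, −8), and AP × d = (−63, −35, −14).
|AP × d|² = 5390 and |d|² = 35, so the distance is √(5390/35) = √154.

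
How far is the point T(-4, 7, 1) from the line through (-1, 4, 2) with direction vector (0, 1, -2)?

√14

Direction vector d = (0, 1, -2).
AP = (-3, 3, -1), and AP × d = (-5, -6, -3).
|AP × d|² = 70 and |d|² = 5, so the distance is √(70/5) = √14.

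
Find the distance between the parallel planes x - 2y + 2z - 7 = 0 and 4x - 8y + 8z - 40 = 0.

1

Divide the second equation by 4 to match normals: x - 2y + 2z = 10.
With common normal n = (1, -2, 2) (|n| = 3), the distance is |7 − 10|/|n| = 3/3 = 1.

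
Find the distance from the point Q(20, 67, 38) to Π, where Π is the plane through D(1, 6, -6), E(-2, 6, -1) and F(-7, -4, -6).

DE = (-3, 0, 5) and DF = (-8, -10, 0), so a normal is n = DE × DF = (50, -40, 30).
Then n·(20, 67, 38) - (-370) = -170.
|n| = √(2500 + 1600 + 900) = 50√2, so the distance is |-170|/(50√2) = 17√2/10.

17/(5√2)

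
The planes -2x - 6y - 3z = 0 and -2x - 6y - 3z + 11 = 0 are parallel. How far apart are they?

11/7

With common normal n = (-2, -6, -3) (|n| = 7), the distance is |0 − (-11)|/|n| = 11/7.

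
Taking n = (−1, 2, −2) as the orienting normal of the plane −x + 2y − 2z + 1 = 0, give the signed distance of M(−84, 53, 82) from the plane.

n·M − (-1) = 27.
|n| = 3, so the signed distance is 27/3 = 9.

9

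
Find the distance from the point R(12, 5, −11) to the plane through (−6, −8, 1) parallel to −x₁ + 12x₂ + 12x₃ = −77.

Parallel planes share the normal n = (−1, 12, 12); since (−6, −8, 1) lies on the plane, its equation is −x₁ + 12x₂ + 12x₃ = -78.
d = |(-1)·12 + 12·5 + 12·(-11) − (-78)| / √(1 + 144 + 144) = |-6| / 17 = 6/17.

6/17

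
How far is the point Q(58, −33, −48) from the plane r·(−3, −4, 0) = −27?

3

Normal vector n = (−3, −4, 0), and n·(58, −33, −48) − (−27) = −15.
|n| = √(9 + 16 + 0) = 5, so the distance is |-15|/5 = 3.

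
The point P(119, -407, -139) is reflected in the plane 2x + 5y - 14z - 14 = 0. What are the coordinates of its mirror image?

(583/5, -413, -611/5)

n = (2, 5, -14), |n|² = 225, n·P − 14 = 135, so t = 135/225 = 3/5.
Foot F = P − (3/5)·n = (589/5, -410, -653/5); the reflection is 2F − P = (583/5, -413, -611/5).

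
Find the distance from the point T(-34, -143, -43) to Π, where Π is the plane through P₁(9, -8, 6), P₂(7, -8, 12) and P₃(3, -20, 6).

7

P₁P₂ = (-2, 0, 6) and P₁P₃ = (-6, -12, 0), so a normal is n = P₁P₂ × P₁P₃ = (72, -36, 24).
n = (72, -36, 24); n·P − 1080 = 588; |n| = 84; distance = 588/84 = 7.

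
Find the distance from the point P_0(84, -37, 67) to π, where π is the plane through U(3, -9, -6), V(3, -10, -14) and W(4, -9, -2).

3

UV = (0, -1, -8) and UW = (1, 0, 4), so a normal is n = UV × UW = (-4, -8, 1).
Then n·(84, -37, 67) - 54 = -27.
|n| = √(16 + 64 + 1) = 9, so the distance is |-27|/9 = 3.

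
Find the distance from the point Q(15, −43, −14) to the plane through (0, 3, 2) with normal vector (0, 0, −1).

16

The plane has equation n·(r − (0, 3, 2)) = 0, i.e. n·r = -2.
n = (0, 0, −1); n·P − (-2) = 16; |n| = 1; distance = 16/1 = 16.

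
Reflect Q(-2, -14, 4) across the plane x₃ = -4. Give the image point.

n = (0, 0, 1), |n|² = 1, n·Q − (-4) = 8, so t = 8/1 = 8.
Foot F = Q − 8·n = (-2, -14, -4); the reflection is 2F − Q = (-2, -14, -12).

(-2, -14, -12)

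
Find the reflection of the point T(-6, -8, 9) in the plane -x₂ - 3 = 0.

(-6, 2, 9)

With n = (0, -1, 0), the signed offset is (n·T − 3)/|n|² = 5/1 = 5.
T' = T − 2t·n = (-6, -8, 9) − 10·(0, -1, 0) = (-6, 2, 9).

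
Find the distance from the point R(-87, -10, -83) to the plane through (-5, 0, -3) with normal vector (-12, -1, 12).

The plane has equation n·(r − (-5, 0, -3)) = 0, i.e. n·r = 24.
d = |(-12)·(-87) + (-1)·(-10) + 12·(-83) − 24| / √(144 + 1 + 144) = |34| / 17 = 2.

2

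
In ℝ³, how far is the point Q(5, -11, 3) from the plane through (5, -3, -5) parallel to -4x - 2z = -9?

8/√5

Parallel planes share the normal n = (-4, 0, -2); since (5, -3, -5) lies on the plane, its equation is -4x - 2z = -10.
d = |(-4)·5 + (-2)·3 − (-10)| / √(16 + 0 + 4) = |-16| / (2√5) = 8√5/5.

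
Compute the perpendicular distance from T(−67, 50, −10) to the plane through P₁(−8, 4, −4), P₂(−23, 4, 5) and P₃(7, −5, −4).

P₁P₂ = (−15, 0, 9) and P₁P₃ = (15, −9, 0), so a normal is n = P₁P₂ × P₁P₃ = (81, 135, 135).
Then n·(−67, 50, −10) − (−648) = 621.
|n| = √(6561 + 18225 + 18225) = 27√59, so the distance is |621|/(27√59) = 23/√59.

23√59/59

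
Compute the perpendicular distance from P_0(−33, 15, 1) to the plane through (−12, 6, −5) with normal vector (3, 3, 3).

2√3

The plane has equation n·(r − (−12, 6, −5)) = 0, i.e. n·r = -33.
Then n·(−33, 15, 1) − (−33) = −18.
|n| = √(9 + 9 + 9) = 3√3, so the distance is |-18|/(3√3) = 2√3.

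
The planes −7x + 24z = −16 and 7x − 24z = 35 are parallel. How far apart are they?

19/25

Divide the second equation by -1 to match normals: −7x + 24z = -35.
Both planes have normal n = (−7, 0, 24), |n| = 25. Any point on the first plane is at distance |(-35) − (-16)|/|n| = 19/25 from the second.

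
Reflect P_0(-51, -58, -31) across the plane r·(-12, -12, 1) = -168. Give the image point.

(69, 62, -41)

With n = (-12, -12, 1), the signed offset is (n·P_0 − (-168))/|n|² = 1445/289 = 5.
P_0' = P_0 − 2t·n = (-51, -58, -31) − 10·(-12, -12, 1) = (69, 62, -41).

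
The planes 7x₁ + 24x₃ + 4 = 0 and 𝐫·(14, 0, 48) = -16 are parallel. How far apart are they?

Divide the second equation by 2 to match normals: 7x₁ + 24x₃ = -8.
Both planes have normal n = (7, 0, 24), |n| = 25. Any point on the first plane is at distance |(-8) − (-4)|/|n| = 4/25 from the second.

4/25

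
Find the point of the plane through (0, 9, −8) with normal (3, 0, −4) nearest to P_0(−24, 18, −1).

(-12, 18, -17)

The perpendicular from P_0 has direction n = (3, 0, −4): r = (−24, 18, −1) + μ(3, 0, −4).
Substitute into the plane: n·(P_0 + μn) = 32 gives -68 + 25μ = 32, so μ = 4.
Foot = (−24, 18, −1) + 4·(3, 0, −4) = (−12, 18, −17).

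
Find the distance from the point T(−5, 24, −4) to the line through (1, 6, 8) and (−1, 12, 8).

12

A direction vector is d = (−2, 6, 0).
AP = (−6, 18, −12), and AP × d = (72, 24, 0).
|AP × d|² = 5760 and |d|² = 40, so the distance is √(5760/40) = √144 = 12.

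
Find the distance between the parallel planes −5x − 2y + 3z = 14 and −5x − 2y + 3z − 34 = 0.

20/√38

Both planes have normal n = (−5, −2, 3), |n| = √38. Any point on the first plane is at distance |34 − 14|/|n| = 20/√38 from the second.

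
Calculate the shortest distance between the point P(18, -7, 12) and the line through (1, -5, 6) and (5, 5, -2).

A direction vector is d = (4, 10, -8).
AP = (17, -2, 6), and AP × d = (-44, 160, 178).
|AP × d|² = 59220 and |d|² = 180, so the distance is √(59220/180) = √329.

√329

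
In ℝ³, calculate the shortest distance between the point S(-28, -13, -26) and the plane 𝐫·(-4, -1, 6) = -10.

21√53/53

Normal vector n = (-4, -1, 6), and n·(-28, -13, -26) - (-10) = -21.
|n| = √(16 + 1 + 36) = √53, so the distance is |-21|/√53 = 21√53/53.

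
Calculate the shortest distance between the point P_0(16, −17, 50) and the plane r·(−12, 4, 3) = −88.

22/13

Normal vector n = (−12, 4, 3), and n·(16, −17, 50) − (−88) = −22.
|n| = √(144 + 16 + 9) = 13, so the distance is |-22|/13 = 22/13.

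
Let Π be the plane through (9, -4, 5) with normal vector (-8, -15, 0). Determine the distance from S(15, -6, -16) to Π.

The plane has equation n·(r − (9, -4, 5)) = 0, i.e. n·r = -12.
Then n·(15, -6, -16) - (-12) = -18.
|n| = √(64 + 225 + 0) = 17, so the distance is |-18|/17 = 18/17.

18/17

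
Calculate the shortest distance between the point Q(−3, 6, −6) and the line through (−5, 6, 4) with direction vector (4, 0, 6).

Direction vector d = (4, 0, 6).
AP = (2, 0, −10); AP·d = -52, |AP|² = 104, |d|² = 52.
distance² = |AP|² − (AP·d)²/|d|² = 104 − 2704/52 = 52, so the distance is 2√13.

2√13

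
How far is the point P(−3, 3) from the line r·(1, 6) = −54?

d = |1·(-3) + 6·3 − (-54)| / √(1 + 36) = |69|/√37 = 69/√37.

69/√37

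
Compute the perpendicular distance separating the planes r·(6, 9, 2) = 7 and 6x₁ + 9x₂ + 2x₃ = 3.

Both planes have normal n = (6, 9, 2), |n| = 11. Any point on the first plane is at distance |3 − 7|/|n| = 4/11 from the second.

4/11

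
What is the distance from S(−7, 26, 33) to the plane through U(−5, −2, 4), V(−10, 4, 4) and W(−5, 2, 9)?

12/√77

UV = (−5, 6, 0) and UW = (0, 4, 5), so a normal is n = UV × UW = (30, 25, −20).
Then n·(−7, 26, 33) − (−280) = 60.
|n| = √(900 + 625 + 400) = 5√77, so the distance is |60|/(5√77) = 12√77/77.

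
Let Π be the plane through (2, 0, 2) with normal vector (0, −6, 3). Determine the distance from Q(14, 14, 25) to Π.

The plane has equation n·(r − (2, 0, 2)) = 0, i.e. n·r = 6.
Then n·(14, 14, 25) − 6 = −15.
|n| = √(0 + 36 + 9) = 3√5, so the distance is |-15|/(3√5) = √5.

√5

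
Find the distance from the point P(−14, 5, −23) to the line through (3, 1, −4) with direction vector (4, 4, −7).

Direction vector d = (4, 4, −7).
AP = (−17, 4, −19), and AP × d = (48, −195, −84).
|AP × d|² = 47385 and |d|² = 81, so the distance is √(47385/81) = √585 = 3√65.

3√65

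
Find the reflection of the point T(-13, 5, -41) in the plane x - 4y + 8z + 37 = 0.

(-5, -27, 23)

n = (1, -4, 8), |n|² = 81, n·T − (-37) = -324, so t = -324/81 = -4.
Foot F = T − (-4)·n = (-9, -11, -9); the reflection is 2F − T = (-5, -27, 23).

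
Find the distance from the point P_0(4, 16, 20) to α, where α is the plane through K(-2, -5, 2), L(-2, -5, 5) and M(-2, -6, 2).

6

KL = (0, 0, 3) and KM = (0, -1, 0), so a normal is n = KL × KM = (3, 0, 0).
d = |3·4 − (-6)| / √(9 + 0 + 0) = |18| / 3 = 6.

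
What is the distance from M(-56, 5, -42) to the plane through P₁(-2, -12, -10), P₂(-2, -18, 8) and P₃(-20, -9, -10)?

P₁P₂ = (0, -6, 18) and P₁P₃ = (-18, 3, 0), so a normal is n = P₁P₂ × P₁P₃ = (-54, -324, -108).
n = (-54, -324, -108); n·P − 5076 = 864; |n| = 54√41; distance = 864/(54√41) = 16√41/41.

16√41/41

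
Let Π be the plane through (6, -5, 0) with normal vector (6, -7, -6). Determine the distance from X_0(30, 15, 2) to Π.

8/11

The plane has equation n·(r − (6, -5, 0)) = 0, i.e. n·r = 71.
Then n·(30, 15, 2) - 71 = -8.
|n| = √(36 + 49 + 36) = 11, so the distance is |-8|/11 = 8/11.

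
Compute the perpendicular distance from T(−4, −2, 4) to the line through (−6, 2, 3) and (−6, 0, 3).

A direction vector is d = (0, −2, 0).
AP = (2, −4, 1); AP·d = 8, |AP|² = 21, |d|² = 4.
distance² = |AP|² − (AP·d)²/|d|² = 21 − 64/4 = 5, so the distance is √5.

√5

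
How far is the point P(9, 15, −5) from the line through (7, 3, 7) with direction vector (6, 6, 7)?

Direction vector d = (6, 6, 7).
AP = (2, 12, −12), and AP × d = (156, −86, −60).
|AP × d|² = 35332 and |d|² = 121, so the distance is √(35332/121) = √292 = 2√73.

2√73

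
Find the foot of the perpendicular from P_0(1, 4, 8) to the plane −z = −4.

The perpendicular from P_0 has direction n = (0, 0, −1): r = (1, 4, 8) + μ(0, 0, −1).
Substitute into the plane: n·(P_0 + μn) = -4 gives -8 + 1μ = -4, so μ = 4.
Foot = (1, 4, 8) + 4·(0, 0, −1) = (1, 4, 4).

(1, 4, 4)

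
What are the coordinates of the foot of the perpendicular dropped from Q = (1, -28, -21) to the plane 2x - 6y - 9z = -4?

(-5, -10, 6)

The perpendicular from Q has direction n = (2, -6, -9): r = (1, -28, -21) + t(2, -6, -9).
Substitute into the plane: n·(Q + tn) = -4 gives 359 + 121t = -4, so t = -3.
Foot = (1, -28, -21) + (-3)·(2, -6, -9) = (-5, -10, 6).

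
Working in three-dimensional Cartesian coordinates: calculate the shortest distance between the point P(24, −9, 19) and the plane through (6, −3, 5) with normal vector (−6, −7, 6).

The plane has equation n·(r − (6, −3, 5)) = 0, i.e. n·r = 15.
Then n·(24, −9, 19) − 15 = 18.
|n| = √(36 + 49 + 36) = 11, so the distance is |18|/11 = 18/11.

18/11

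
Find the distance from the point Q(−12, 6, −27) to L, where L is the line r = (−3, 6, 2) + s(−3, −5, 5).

7√14

Direction vector d = (−3, −5, 5).
AP = (−9, 0, −29); AP·d = -118, |AP|² = 922, |d|² = 59.
distance² = |AP|² − (AP·d)²/|d|² = 922 − 13924/59 = 686, so the distance is 7√14.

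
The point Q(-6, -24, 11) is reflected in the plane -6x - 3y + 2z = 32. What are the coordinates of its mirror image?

With n = (-6, -3, 2), the signed offset is (n·Q − 32)/|n|² = 98/49 = 2.
Q' = Q − 2t·n = (-6, -24, 11) − 4·(-6, -3, 2) = (18, -12, 3).

(18, -12, 3)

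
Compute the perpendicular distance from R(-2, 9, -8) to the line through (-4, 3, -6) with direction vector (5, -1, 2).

2√11

Direction vector d = (5, -1, 2).
AP = (2, 6, -2), and AP × d = (10, -14, -32).
|AP × d|² = 1320 and |d|² = 30, so the distance is √(1320/30) = √44 = 2√11.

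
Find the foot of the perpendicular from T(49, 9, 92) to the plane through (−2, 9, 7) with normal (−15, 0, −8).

(-26, 9, 52)

The perpendicular from T has direction n = (−15, 0, −8): r = (49, 9, 92) + t(−15, 0, −8).
Substitute into the plane: n·(T + tn) = -26 gives -1471 + 289t = -26, so t = 5.
Foot = (49, 9, 92) + 5·(−15, 0, −8) = (−26, 9, 52).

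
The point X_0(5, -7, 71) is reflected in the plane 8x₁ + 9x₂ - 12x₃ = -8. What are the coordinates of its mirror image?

n = (8, 9, -12), |n|² = 289, n·X_0 − (-8) = -867, so t = -867/289 = -3.
Foot F = X_0 − (-3)·n = (29, 20, 35); the reflection is 2F − X_0 = (53, 47, -1).

(53, 47, -1)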